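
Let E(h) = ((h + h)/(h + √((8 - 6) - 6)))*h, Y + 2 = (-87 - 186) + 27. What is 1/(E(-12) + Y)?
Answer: -1255/340616 + 9*I/170308 ≈ -0.0036845 + 5.2845e-5*I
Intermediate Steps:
Y = -248 (Y = -2 + ((-87 - 186) + 27) = -2 + (-273 + 27) = -2 - 246 = -248)
E(h) = 2*h²/(h + 2*I) (E(h) = ((2*h)/(h + √(2 - 6)))*h = ((2*h)/(h + √(-4)))*h = ((2*h)/(h + 2*I))*h = (2*h/(h + 2*I))*h = 2*h²/(h + 2*I))
1/(E(-12) + Y) = 1/(2*(-12)²/(-12 + 2*I) - 248) = 1/(2*144*((-12 - 2*I)/148) - 248) = 1/((-864/37 - 144*I/37) - 248) = 1/(-10040/37 - 144*I/37) = 37*(-10040/37 + 144*I/37)/2724928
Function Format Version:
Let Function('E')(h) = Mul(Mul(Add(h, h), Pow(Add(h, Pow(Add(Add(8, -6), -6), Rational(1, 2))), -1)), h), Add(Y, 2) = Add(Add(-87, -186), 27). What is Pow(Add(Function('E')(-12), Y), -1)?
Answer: Add(Rational(-1255, 340616), Mul(Rational(9, 170308), I)) ≈ Add(-0.0036845, Mul(5.2845e-5, I))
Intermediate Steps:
Y = -248 (Y = Add(-2, Add(Add(-87, -186), 27)) = Add(-2, Add(-273, 27)) = Add(-2, -246) = -248)
Function('E')(h) = Mul(2, Pow(h, 2), Pow(Add(h, Mul(2, I)), -1)) (Function('E')(h) = Mul(Mul(Mul(2, h), Pow(Add(h, Pow(Add(2, -6), Rational(1, 2))), -1)), h) = Mul(Mul(Mul(2, h), Pow(Add(h, Pow(-4, Rational(1, 2))), -1)), h) = Mul(Mul(Mul(2, h), Pow(Add(h, Mul(2, I)), -1)), h) = Mul(Mul(2, h, Pow(Add(h, Mul(2, I)), -1)), h) = Mul(2, Pow(h, 2), Pow(Add(h, Mul(2, I)), -1)))
Pow(Add(Function('E')(-12), Y), -1) = Pow(Add(Mul(2, Pow(-12, 2), Pow(Add(-12, Mul(2, I)), -1)), -248), -1) = Pow(Add(Mul(2, 144, Mul(Rational(1, 148), Add(-12, Mul(-2, I)))), -248), -1) = Pow(Add(Add(Rational(-864, 37), Mul(Rational(-144, 37), I)), -248), -1) = Pow(Add(Rational(-10040, 37), Mul(Rational(-144, 37), I)), -1) = Mul(Rational(37, 2724928), Add(Rational(-10040, 37), Mul(Rational(144, 37), I)))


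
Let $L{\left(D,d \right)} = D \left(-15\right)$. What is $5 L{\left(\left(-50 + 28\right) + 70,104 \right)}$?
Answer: $-3600$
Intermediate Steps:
$L{\left(D,d \right)} = - 15 D$
$5 L{\left(\left(-50 + 28\right) + 70,104 \right)} = 5 \left(- 15 \left(\left(-50 + 28\right) + 70\right)\right) = 5 \left(- 15 \left(-22 + 70\right)\right) = 5 \left(\left(-15\right) 48\right) = 5 \left(-720\right) = -3600$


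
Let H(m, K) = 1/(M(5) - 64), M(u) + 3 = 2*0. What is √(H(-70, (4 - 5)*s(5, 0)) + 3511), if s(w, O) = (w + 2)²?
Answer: 2*√3940203/67 ≈ 59.254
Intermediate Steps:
M(u) = -3 (M(u) = -3 + 2*0 = -3 + 0 = -3)
s(w, O) = (2 + w)²
H(m, K) = -1/67 (H(m, K) = 1/(-3 - 64) = 1/(-67) = -1/67)
√(H(-70, (4 - 5)*s(5, 0)) + 3511) = √(-1/67 + 3511) = √(235236/67) = 2*√3940203/67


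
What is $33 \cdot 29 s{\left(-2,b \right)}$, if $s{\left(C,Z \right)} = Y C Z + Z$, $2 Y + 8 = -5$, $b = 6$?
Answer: $80388$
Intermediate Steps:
$Y = - \frac{13}{2}$ ($Y = -4 + \frac{1}{2} \left(-5\right) = -4 - \frac{5}{2} = - \frac{13}{2} \approx -6.5$)
$s{\left(C,Z \right)} = Z - \frac{13 C Z}{2}$ ($s{\left(C,Z \right)} = - \frac{13 C}{2} Z + Z = - \frac{13 C Z}{2} + Z = Z - \frac{13 C Z}{2}$)
$33 \cdot 29 s{\left(-2,b \right)} = 33 \cdot 29 \cdot \frac{1}{2} \cdot 6 \left(2 - -26\right) = 957 \cdot \frac{1}{2} \cdot 6 \left(2 + 26\right) = 957 \cdot \frac{1}{2} \cdot 6 \cdot 28 = 957 \cdot 84 = 80388$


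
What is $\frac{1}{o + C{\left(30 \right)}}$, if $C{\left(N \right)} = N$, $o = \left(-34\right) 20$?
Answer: $- \frac{1}{650} \approx -0.0015385$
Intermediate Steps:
$o = -680$
$\frac{1}{o + C{\left(30 \right)}} = \frac{1}{-680 + 30} = \frac{1}{-650} = - \frac{1}{650}$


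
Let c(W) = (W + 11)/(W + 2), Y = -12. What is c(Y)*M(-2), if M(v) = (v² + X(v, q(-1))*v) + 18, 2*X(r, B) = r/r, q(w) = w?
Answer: 21/10 ≈ 2.1000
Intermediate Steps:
X(r, B) = ½ (X(r, B) = (r/r)/2 = (½)*1 = ½)
M(v) = 18 + v² + v/2 (M(v) = (v² + v/2) + 18 = 18 + v² + v/2)
c(W) = (11 + W)/(2 + W)
c(Y)*M(-2) = ((11 - 12)/(2 - 12))*(18 + (-2)² + (½)*(-2)) = (-1/(-10))*(18 + 4 - 1) = -⅒*(-1)*21 = (⅒)*21 = 21/10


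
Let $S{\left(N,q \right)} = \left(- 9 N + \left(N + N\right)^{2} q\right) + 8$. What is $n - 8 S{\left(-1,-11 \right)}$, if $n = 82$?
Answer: $298$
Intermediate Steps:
$S{\left(N,q \right)} = 8 - 9 N + 4 q N^{2}$ ($S{\left(N,q \right)} = \left(- 9 N + \left(2 N\right)^{2} q\right) + 8 = \left(- 9 N + 4 N^{2} q\right) + 8 = \left(- 9 N + 4 q N^{2}\right) + 8 = 8 - 9 N + 4 q N^{2}$)
$n - 8 S{\left(-1,-11 \right)} = 82 - 8 \left(8 - -9 + 4 \left(-11\right) \left(-1\right)^{2}\right) = 82 - 8 \left(8 + 9 + 4 \left(-11\right) 1\right) = 82 - 8 \left(8 + 9 - 44\right) = 82 - -216 = 82 + 216 = 298$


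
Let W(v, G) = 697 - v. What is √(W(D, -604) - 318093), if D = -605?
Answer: 9*I*√3911 ≈ 562.84*I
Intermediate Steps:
√(W(D, -604) - 318093) = √((697 - 1*(-605)) - 318093) = √((697 + 605) - 318093) = √(1302 - 318093) = √(-316791) = 9*I*√3911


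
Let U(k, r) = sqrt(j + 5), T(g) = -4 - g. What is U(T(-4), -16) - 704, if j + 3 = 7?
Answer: -701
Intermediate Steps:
j = 4 (j = -3 + 7 = 4)
U(k, r) = 3 (U(k, r) = sqrt(4 + 5) = sqrt(9) = 3)
U(T(-4), -16) - 704 = 3 - 704 = -701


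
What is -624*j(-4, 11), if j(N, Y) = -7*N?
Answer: -17472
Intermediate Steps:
-624*j(-4, 11) = -(-4368)*(-4) = -624*28 = -17472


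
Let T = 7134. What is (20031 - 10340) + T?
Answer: 16825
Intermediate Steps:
(20031 - 10340) + T = (20031 - 10340) + 7134 = 9691 + 7134 = 16825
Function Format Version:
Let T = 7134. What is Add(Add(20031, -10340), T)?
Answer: 16825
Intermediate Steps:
Add(Add(20031, -10340), T) = Add(Add(20031, -10340), 7134) = Add(9691, 7134) = 16825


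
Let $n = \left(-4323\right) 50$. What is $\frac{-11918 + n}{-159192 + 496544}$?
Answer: $- \frac{57017}{84338} \approx -0.67605$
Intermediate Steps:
$n = -216150$
$\frac{-11918 + n}{-159192 + 496544} = \frac{-11918 - 216150}{-159192 + 496544} = - \frac{228068}{337352} = \left(-228068\right) \frac{1}{337352} = - \frac{57017}{84338}$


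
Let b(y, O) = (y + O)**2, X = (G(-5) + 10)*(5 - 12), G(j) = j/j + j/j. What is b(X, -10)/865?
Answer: 8836/865 ≈ 10.215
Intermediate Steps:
G(j) = 2 (G(j) = 1 + 1 = 2)
X = -84 (X = (2 + 10)*(5 - 12) = 12*(-7) = -84)
b(y, O) = (O + y)**2
b(X, -10)/865 = (-10 - 84)**2/865 = (-94)**2*(1/865) = 8836*(1/865) = 8836/865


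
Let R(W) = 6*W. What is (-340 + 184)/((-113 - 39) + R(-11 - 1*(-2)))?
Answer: 78/103 ≈ 0.75728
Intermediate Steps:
(-340 + 184)/((-113 - 39) + R(-11 - 1*(-2))) = (-340 + 184)/((-113 - 39) + 6*(-11 - 1*(-2))) = -156/(-152 + 6*(-11 + 2)) = -156/(-152 + 6*(-9)) = -156/(-152 - 54) = -156/(-206) = -156*(-1/206) = 78/103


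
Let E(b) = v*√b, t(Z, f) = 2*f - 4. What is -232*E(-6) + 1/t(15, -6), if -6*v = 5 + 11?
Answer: -1/16 + 1856*I*√6/3 ≈ -0.0625 + 1515.4*I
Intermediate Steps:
v = -8/3 (v = -(5 + 11)/6 = -⅙*16 = -8/3 ≈ -2.6667)
t(Z, f) = -4 + 2*f
E(b) = -8*√b/3
-232*E(-6) + 1/t(15, -6) = -(-1856)*√(-6)/3 + 1/(-4 + 2*(-6)) = -(-1856)*I*√6/3 + 1/(-4 - 12) = -(-1856)*I*√6/3 + 1/(-16) = 1856*I*√6/3 - 1/16 = -1/16 + 1856*I*√6/3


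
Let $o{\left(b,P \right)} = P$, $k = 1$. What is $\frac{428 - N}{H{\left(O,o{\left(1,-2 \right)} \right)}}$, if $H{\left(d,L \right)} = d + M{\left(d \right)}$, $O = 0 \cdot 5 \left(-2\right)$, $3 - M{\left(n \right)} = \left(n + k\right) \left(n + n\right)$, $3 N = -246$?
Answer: $170$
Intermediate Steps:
$N = -82$ ($N = \frac{1}{3} \left(-246\right) = -82$)
$M{\left(n \right)} = 3 - 2 n \left(1 + n\right)$ ($M{\left(n \right)} = 3 - \left(n + 1\right) \left(n + n\right) = 3 - \left(1 + n\right) 2 n = 3 - 2 n \left(1 + n\right)$)
$O = 0$ ($O = 0 \left(-2\right) = 0$)
$H{\left(d,L \right)} = 3 - d - 2 d^{2}$ ($H{\left(d,L \right)} = d - \left(-3 + 2 d + 2 d^{2}\right) = 3 - d - 2 d^{2}$)
$\frac{428 - N}{H{\left(O,o{\left(1,-2 \right)} \right)}} = \frac{428 - -82}{3 - 0 - 2 \cdot 0^{2}} = \frac{428 + 82}{3 + 0 - 0} = \frac{510}{3 + 0 + 0} = \frac{510}{3} = 510 \cdot \frac{1}{3} = 170$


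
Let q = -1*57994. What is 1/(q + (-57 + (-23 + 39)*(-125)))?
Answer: -1/60051 ≈ -1.6653e-5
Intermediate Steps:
q = -57994
1/(q + (-57 + (-23 + 39)*(-125))) = 1/(-57994 + (-57 + (-23 + 39)*(-125))) = 1/(-57994 + (-57 + 16*(-125))) = 1/(-57994 + (-57 - 2000)) = 1/(-57994 - 2057) = 1/(-60051) = -1/60051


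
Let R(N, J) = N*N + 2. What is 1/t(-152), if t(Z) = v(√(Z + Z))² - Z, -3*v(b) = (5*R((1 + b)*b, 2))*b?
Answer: -9*I/(3405122969600*√19 + 63631844662632*I) ≈ -1.3414e-13 - 3.1289e-14*I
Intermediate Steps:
R(N, J) = 2 + N² (R(N, J) = N² + 2 = 2 + N²)
v(b) = -b*(10 + 5*b²*(1 + b)²)/3 (v(b) = -5*(2 + ((1 + b)*b)²)*b/3 = -5*(2 + (b*(1 + b))²)*b/3 = -5*(2 + b²*(1 + b)²)*b/3 = -(10 + 5*b²*(1 + b)²)*b/3 = -b*(10 + 5*b²*(1 + b)²)/3)
t(Z) = -Z + 50*Z*(2 + 2*Z*(1 + √2*√Z)²)²/9 (t(Z) = (-5*√(Z + Z)*(2 + (√(Z + Z))²*(1 + √(Z + Z))²)/3)² - Z = (-5*√(2*Z)*(2 + (√(2*Z))²*(1 + √(2*Z))²)/3)² - Z = (-5*√2*√Z*(2 + (√2*√Z)²*(1 + √2*√Z)²)/3)² - Z = (-5*√2*√Z*(2 + (2*Z)*(1 + √2*√Z)²)/3)² - Z = (-5*√2*√Z*(2 + 2*Z*(1 + √2*√Z)²)/3)² - Z = 50*Z*(2 + 2*Z*(1 + √2*√Z)²)²/9 - Z = -Z + 50*Z*(2 + 2*Z*(1 + √2*√Z)²)²/9)
1/t(-152) = 1/((⅑)*(-152)*(-9 + 200*(1 - 152*(1 + √2*√(-152))²)²)) = 1/((⅑)*(-152)*(-9 + 200*(1 - 152*(1 + √2*(2*I*√38))²)²)) = 1/((⅑)*(-152)*(-9 + 200*(1 - 152*(1 + 4*I*√19)²)²)) = 1/(152 - 30400*(1 - 152*(1 + 4*I*√19)²)²/9)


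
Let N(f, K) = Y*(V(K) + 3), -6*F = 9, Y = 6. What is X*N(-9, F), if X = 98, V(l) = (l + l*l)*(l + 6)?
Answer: 7497/2 ≈ 3748.5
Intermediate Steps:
F = -3/2 (F = -⅙*9 = -3/2 ≈ -1.5000)
V(l) = (6 + l)*(l + l²) (V(l) = (l + l²)*(6 + l) = (6 + l)*(l + l²))
N(f, K) = 18 + 6*K*(6 + K² + 7*K) (N(f, K) = 6*(K*(6 + K² + 7*K) + 3) = 6*(3 + K*(6 + K² + 7*K)) = 18 + 6*K*(6 + K² + 7*K))
X*N(-9, F) = 98*(18 + 6*(-3/2)*(6 + (-3/2)² + 7*(-3/2))) = 98*(18 + 6*(-3/2)*(6 + 9/4 - 21/2)) = 98*(18 + 6*(-3/2)*(-9/4)) = 98*(18 + 81/4) = 98*(153/4) = 7497/2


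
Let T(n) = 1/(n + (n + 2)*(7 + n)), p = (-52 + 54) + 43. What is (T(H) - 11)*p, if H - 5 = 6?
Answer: -24246/49 ≈ -494.82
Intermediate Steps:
H = 11 (H = 5 + 6 = 11)
p = 45 (p = 2 + 43 = 45)
T(n) = 1/(n + (2 + n)*(7 + n))
(T(H) - 11)*p = (1/(14 + 11² + 10*11) - 11)*45 = (1/(14 + 121 + 110) - 11)*45 = (1/245 - 11)*45 = -2694/245*45 = -24246/49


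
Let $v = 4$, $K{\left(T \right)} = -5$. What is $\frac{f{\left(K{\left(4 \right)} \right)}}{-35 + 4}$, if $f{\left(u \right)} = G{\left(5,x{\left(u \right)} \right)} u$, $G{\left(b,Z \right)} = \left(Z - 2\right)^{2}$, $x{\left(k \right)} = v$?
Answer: $\frac{20}{31} \approx 0.64516$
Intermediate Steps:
$x{\left(k \right)} = 4$
$G{\left(b,Z \right)} = \left(-2 + Z\right)^{2}$
$f{\left(u \right)} = 4 u$ ($f{\left(u \right)} = \left(-2 + 4\right)^{2} u = 2^{2} u = 4 u$)
$\frac{f{\left(K{\left(4 \right)} \right)}}{-35 + 4} = \frac{4 \left(-5\right)}{-35 + 4} = \frac{1}{-31} \left(-20\right) = \left(- \frac{1}{31}\right) \left(-20\right) = \frac{20}{31}$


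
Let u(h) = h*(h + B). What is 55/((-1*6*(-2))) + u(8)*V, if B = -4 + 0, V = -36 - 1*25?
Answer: -23369/12 ≈ -1947.4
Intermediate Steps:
V = -61 (V = -36 - 25 = -61)
B = -4
u(h) = h*(-4 + h) (u(h) = h*(h - 4) = h*(-4 + h))
55/((-1*6*(-2))) + u(8)*V = 55/((-1*6*(-2))) + (8*(-4 + 8))*(-61) = 55/((-6*(-2))) + (8*4)*(-61) = 55/12 + 32*(-61) = 55*(1/12) - 1952 = 55/12 - 1952 = -23369/12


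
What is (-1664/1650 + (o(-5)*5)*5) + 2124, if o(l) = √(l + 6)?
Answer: 1772093/825 ≈ 2148.0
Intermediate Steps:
o(l) = √(6 + l)
(-1664/1650 + (o(-5)*5)*5) + 2124 = (-1664/1650 + (√(6 - 5)*5)*5) + 2124 = (-1664*1/1650 + (√1*5)*5) + 2124 = (-832/825 + (1*5)*5) + 2124 = (-832/825 + 5*5) + 2124 = (-832/825 + 25) + 2124 = 19793/825 + 2124 = 1772093/825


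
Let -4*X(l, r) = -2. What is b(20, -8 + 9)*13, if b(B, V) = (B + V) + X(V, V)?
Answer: 559/2 ≈ 279.50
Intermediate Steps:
X(l, r) = ½ (X(l, r) = -¼*(-2) = ½)
b(B, V) = ½ + B + V (b(B, V) = (B + V) + ½ = ½ + B + V)
b(20, -8 + 9)*13 = (½ + 20 + (-8 + 9))*13 = (½ + 20 + 1)*13 = (43/2)*13 = 559/2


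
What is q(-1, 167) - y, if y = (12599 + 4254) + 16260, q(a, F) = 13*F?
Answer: -30942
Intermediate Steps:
y = 33113 (y = 16853 + 16260 = 33113)
q(-1, 167) - y = 13*167 - 1*33113 = 2171 - 33113 = -30942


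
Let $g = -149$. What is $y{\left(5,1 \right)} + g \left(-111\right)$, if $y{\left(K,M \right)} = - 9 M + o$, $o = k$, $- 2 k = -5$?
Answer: $\frac{33065}{2} \approx 16533.0$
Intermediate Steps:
$k = \frac{5}{2}$ ($k = \left(- \frac{1}{2}\right) \left(-5\right) = \frac{5}{2} \approx 2.5$)
$o = \frac{5}{2} \approx 2.5$
$y{\left(K,M \right)} = \frac{5}{2} - 9 M$ ($y{\left(K,M \right)} = - 9 M + \frac{5}{2} = \frac{5}{2} - 9 M$)
$y{\left(5,1 \right)} + g \left(-111\right) = \left(\frac{5}{2} - 9\right) - -16539 = \left(\frac{5}{2} - 9\right) + 16539 = - \frac{13}{2} + 16539 = \frac{33065}{2}$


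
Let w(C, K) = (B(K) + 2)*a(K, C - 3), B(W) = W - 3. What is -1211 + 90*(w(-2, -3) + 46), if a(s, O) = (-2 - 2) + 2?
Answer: 3649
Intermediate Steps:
B(W) = -3 + W
a(s, O) = -2 (a(s, O) = -4 + 2 = -2)
w(C, K) = 2 - 2*K (w(C, K) = ((-3 + K) + 2)*(-2) = (-1 + K)*(-2) = 2 - 2*K)
-1211 + 90*(w(-2, -3) + 46) = -1211 + 90*((2 - 2*(-3)) + 46) = -1211 + 90*((2 + 6) + 46) = -1211 + 90*(8 + 46) = -1211 + 90*54 = -1211 + 4860 = 3649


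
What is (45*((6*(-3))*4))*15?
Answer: -48600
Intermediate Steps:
(45*((6*(-3))*4))*15 = (45*(-18*4))*15 = (45*(-72))*15 = -3240*15 = -48600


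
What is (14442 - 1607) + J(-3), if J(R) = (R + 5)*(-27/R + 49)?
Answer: 12951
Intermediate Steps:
J(R) = (5 + R)*(49 - 27/R)
(14442 - 1607) + J(-3) = (14442 - 1607) + (218 - 135/(-3) + 49*(-3)) = 12835 + (218 - 135*(-⅓) - 147) = 12835 + (218 + 45 - 147) = 12835 + 116 = 12951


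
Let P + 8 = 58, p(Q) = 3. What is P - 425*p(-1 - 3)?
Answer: -1225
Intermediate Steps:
P = 50 (P = -8 + 58 = 50)
P - 425*p(-1 - 3) = 50 - 425*3 = 50 - 1275 = -1225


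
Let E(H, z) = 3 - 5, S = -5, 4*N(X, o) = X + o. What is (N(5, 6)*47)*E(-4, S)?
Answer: -517/2 ≈ -258.50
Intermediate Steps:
N(X, o) = X/4 + o/4 (N(X, o) = (X + o)/4 = X/4 + o/4)
E(H, z) = -2
(N(5, 6)*47)*E(-4, S) = (((¼)*5 + (¼)*6)*47)*(-2) = ((5/4 + 3/2)*47)*(-2) = ((11/4)*47)*(-2) = (517/4)*(-2) = -517/2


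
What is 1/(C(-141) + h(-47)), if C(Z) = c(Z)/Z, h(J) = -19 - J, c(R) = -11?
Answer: 141/3959 ≈ 0.035615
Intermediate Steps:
C(Z) = -11/Z
1/(C(-141) + h(-47)) = 1/(-11/(-141) + (-19 - 1*(-47))) = 1/(-11*(-1/141) + (-19 + 47)) = 1/(11/141 + 28) = 1/(3959/141) = 141/3959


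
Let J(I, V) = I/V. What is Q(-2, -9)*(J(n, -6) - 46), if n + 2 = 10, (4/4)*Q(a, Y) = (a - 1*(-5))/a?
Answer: 71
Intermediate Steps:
Q(a, Y) = (5 + a)/a (Q(a, Y) = (a - 1*(-5))/a = (a + 5)/a = (5 + a)/a)
n = 8 (n = -2 + 10 = 8)
Q(-2, -9)*(J(n, -6) - 46) = ((5 - 2)/(-2))*(8/(-6) - 46) = (-1/2*3)*(8*(-1/6) - 46) = -3*(-4/3 - 46)/2 = -3/2*(-142/3) = 71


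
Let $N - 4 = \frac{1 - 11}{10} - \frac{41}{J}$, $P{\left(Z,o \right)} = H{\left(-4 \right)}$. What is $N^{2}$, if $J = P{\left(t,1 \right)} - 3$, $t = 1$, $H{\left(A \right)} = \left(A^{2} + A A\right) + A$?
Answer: $\frac{1156}{625} \approx 1.8496$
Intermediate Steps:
$H{\left(A \right)} = A + 2 A^{2}$ ($H{\left(A \right)} = \left(A^{2} + A^{2}\right) + A = 2 A^{2} + A = A + 2 A^{2}$)
$P{\left(Z,o \right)} = 28$ ($P{\left(Z,o \right)} = - 4 \left(1 + 2 \left(-4\right)\right) = - 4 \left(1 - 8\right) = \left(-4\right) \left(-7\right) = 28$)
$J = 25$ ($J = 28 - 3 = 25$)
$N = \frac{34}{25}$ ($N = 4 - \left(\frac{41}{25} - \frac{1 - 11}{10}\right) = 4 - \frac{66}{25} = \frac{34}{25} \approx 1.36$)
$N^{2} = \left(\frac{34}{25}\right)^{2} = \frac{1156}{625}$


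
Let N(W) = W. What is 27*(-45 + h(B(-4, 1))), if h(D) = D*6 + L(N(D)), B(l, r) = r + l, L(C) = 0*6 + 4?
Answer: -1593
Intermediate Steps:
L(C) = 4 (L(C) = 0 + 4 = 4)
B(l, r) = l + r
h(D) = 4 + 6*D (h(D) = D*6 + 4 = 6*D + 4 = 4 + 6*D)
27*(-45 + h(B(-4, 1))) = 27*(-45 + (4 + 6*(-4 + 1))) = 27*(-45 + (4 + 6*(-3))) = 27*(-45 + (4 - 18)) = 27*(-45 - 14) = 27*(-59) = -1593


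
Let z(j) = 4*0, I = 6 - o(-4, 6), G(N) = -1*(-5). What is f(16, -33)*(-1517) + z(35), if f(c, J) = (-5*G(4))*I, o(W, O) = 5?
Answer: 37925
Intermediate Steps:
G(N) = 5
I = 1 (I = 6 - 1*5 = 6 - 5 = 1)
f(c, J) = -25 (f(c, J) = -5*5*1 = -25*1 = -25)
z(j) = 0
f(16, -33)*(-1517) + z(35) = -25*(-1517) + 0 = 37925 + 0 = 37925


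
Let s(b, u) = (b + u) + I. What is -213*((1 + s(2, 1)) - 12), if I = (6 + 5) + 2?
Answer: -1065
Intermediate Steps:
I = 13 (I = 11 + 2 = 13)
s(b, u) = 13 + b + u (s(b, u) = (b + u) + 13 = 13 + b + u)
-213*((1 + s(2, 1)) - 12) = -213*((1 + (13 + 2 + 1)) - 12) = -213*((1 + 16) - 12) = -213*(17 - 12) = -213*5 = -1065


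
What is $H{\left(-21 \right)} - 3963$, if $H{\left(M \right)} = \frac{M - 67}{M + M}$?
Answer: $- \frac{83179}{21} \approx -3960.9$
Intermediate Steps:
$H{\left(M \right)} = \frac{-67 + M}{2 M}$
$H{\left(-21 \right)} - 3963 = \frac{-67 - 21}{2 \left(-21\right)} - 3963 = \frac{1}{2} \left(- \frac{1}{21}\right) \left(-88\right) - 3963 = \frac{44}{21} - 3963 = - \frac{83179}{21}$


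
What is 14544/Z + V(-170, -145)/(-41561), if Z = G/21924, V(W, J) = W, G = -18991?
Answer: -1893178231078/112754993 ≈ -16790.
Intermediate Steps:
Z = -2713/3132 (Z = -18991/21924 = -18991*1/21924 = -2713/3132 ≈ -0.86622)
14544/Z + V(-170, -145)/(-41561) = 14544/(-2713/3132) - 170/(-41561) = 14544*(-3132/2713) - 170*(-1/41561) = -45551808/2713 + 170/41561 = -1893178231078/112754993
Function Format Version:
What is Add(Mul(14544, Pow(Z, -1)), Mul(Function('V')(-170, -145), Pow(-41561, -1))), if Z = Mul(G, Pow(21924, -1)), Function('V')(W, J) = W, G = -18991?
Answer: Rational(-1893178231078, 112754993) ≈ -16790.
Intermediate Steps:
Z = Rational(-2713, 3132) (Z = Mul(-18991, Pow(21924, -1)) = Mul(-18991, Rational(1, 21924)) = Rational(-2713, 3132) ≈ -0.86622)
Add(Mul(14544, Pow(Z, -1)), Mul(Function('V')(-170, -145), Pow(-41561, -1))) = Add(Mul(14544, Pow(Rational(-2713, 3132), -1)), Mul(-170, Pow(-41561, -1))) = Add(Mul(14544, Rational(-3132, 2713)), Mul(-170, Rational(-1, 41561))) = Add(Rational(-45551808, 2713), Rational(170, 41561)) = Rational(-1893178231078, 112754993)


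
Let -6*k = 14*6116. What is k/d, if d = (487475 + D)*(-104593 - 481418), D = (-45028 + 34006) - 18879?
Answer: 21406/402215095971 ≈ 5.3220e-8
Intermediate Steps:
D = -29901 (D = -11022 - 18879 = -29901)
d = -268143397314 (d = (487475 - 29901)*(-104593 - 481418) = 457574*(-586011) = -268143397314)
k = -42812/3 (k = -7*6116/3 = -⅙*85624 = -42812/3 ≈ -14271.)
k/d = -42812/3/(-268143397314) = -42812/3*(-1/268143397314) = 21406/402215095971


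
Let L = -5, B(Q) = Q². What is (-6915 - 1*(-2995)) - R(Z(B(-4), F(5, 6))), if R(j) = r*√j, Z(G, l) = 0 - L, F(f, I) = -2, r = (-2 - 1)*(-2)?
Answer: -3920 - 6*√5 ≈ -3933.4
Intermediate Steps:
r = 6 (r = -3*(-2) = 6)
Z(G, l) = 5 (Z(G, l) = 0 - 1*(-5) = 0 + 5 = 5)
R(j) = 6*√j
(-6915 - 1*(-2995)) - R(Z(B(-4), F(5, 6))) = (-6915 - 1*(-2995)) - 6*√5 = (-6915 + 2995) - 6*√5 = -3920 - 6*√5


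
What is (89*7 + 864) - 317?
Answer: 1170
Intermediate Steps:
(89*7 + 864) - 317 = (623 + 864) - 317 = 1487 - 317 = 1170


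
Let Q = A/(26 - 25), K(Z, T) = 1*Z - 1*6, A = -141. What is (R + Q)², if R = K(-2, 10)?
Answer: 22201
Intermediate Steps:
K(Z, T) = -6 + Z (K(Z, T) = Z - 6 = -6 + Z)
R = -8 (R = -6 - 2 = -8)
Q = -141 (Q = -141/(26 - 25) = -141/1 = -141*1 = -141)
(R + Q)² = (-8 - 141)² = (-149)² = 22201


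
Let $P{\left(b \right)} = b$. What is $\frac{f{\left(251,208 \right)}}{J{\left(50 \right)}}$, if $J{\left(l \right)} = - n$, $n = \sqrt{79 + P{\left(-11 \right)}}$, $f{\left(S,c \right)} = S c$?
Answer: $- \frac{26104 \sqrt{17}}{17} \approx -6331.1$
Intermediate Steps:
$n = 2 \sqrt{17}$ ($n = \sqrt{79 - 11} = \sqrt{68} = 2 \sqrt{17} \approx 8.2462$)
$J{\left(l \right)} = - 2 \sqrt{17}$
$\frac{f{\left(251,208 \right)}}{J{\left(50 \right)}} = \frac{251 \cdot 208}{\left(-2\right) \sqrt{17}} = 52208 \left(- \frac{\sqrt{17}}{34}\right) = - \frac{26104 \sqrt{17}}{17}$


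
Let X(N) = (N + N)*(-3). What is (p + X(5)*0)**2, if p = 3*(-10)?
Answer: 900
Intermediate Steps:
p = -30
X(N) = -6*N (X(N) = (2*N)*(-3) = -6*N)
(p + X(5)*0)**2 = (-30 - 6*5*0)**2 = (-30 - 30*0)**2 = (-30 + 0)**2 = (-30)**2 = 900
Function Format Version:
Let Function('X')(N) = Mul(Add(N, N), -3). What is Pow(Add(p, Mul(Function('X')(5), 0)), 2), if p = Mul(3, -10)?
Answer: 900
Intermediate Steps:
p = -30
Function('X')(N) = Mul(-6, N) (Function('X')(N) = Mul(Mul(2, N), -3) = Mul(-6, N))
Pow(Add(p, Mul(Function('X')(5), 0)), 2) = Pow(Add(-30, Mul(Mul(-6, 5), 0)), 2) = Pow(Add(-30, Mul(-30, 0)), 2) = Pow(Add(-30, 0), 2) = Pow(-30, 2) = 900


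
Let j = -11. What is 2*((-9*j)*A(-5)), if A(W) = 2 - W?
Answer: 1386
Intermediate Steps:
2*((-9*j)*A(-5)) = 2*((-9*(-11))*(2 - 1*(-5))) = 2*(99*(2 + 5)) = 2*(99*7) = 2*693 = 1386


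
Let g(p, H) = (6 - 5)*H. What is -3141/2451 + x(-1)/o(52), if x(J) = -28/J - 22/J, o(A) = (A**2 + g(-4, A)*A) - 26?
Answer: -2797052/2198547 ≈ -1.2722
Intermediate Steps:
g(p, H) = H (g(p, H) = 1*H = H)
o(A) = -26 + 2*A**2 (o(A) = (A**2 + A*A) - 26 = (A**2 + A**2) - 26 = 2*A**2 - 26 = -26 + 2*A**2)
x(J) = -50/J
-3141/2451 + x(-1)/o(52) = -3141/2451 + (-50/(-1))/(-26 + 2*52**2) = -3141*1/2451 + (-50*(-1))/(-26 + 2*2704) = -1047/817 + 50/(-26 + 5408) = -1047/817 + 50/5382 = -1047/817 + 50*(1/5382) = -1047/817 + 25/2691 = -2797052/2198547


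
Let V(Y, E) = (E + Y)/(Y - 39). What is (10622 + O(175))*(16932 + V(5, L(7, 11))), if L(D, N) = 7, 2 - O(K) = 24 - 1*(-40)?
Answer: 3039569280/17 ≈ 1.7880e+8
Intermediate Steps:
O(K) = -62 (O(K) = 2 - (24 - 1*(-40)) = 2 - (24 + 40) = 2 - 1*64 = 2 - 64 = -62)
V(Y, E) = (E + Y)/(-39 + Y)
(10622 + O(175))*(16932 + V(5, L(7, 11))) = (10622 - 62)*(16932 + (7 + 5)/(-39 + 5)) = 10560*(16932 + 12/(-34)) = 10560*(16932 - 1/34*12) = 10560*(16932 - 6/17) = 10560*(287838/17) = 3039569280/17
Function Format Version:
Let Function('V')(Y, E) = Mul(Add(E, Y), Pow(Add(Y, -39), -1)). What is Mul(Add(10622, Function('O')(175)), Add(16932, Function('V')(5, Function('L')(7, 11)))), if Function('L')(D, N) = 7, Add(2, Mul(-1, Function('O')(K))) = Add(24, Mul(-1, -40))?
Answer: Rational(3039569280, 17) ≈ 1.7880e+8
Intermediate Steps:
Function('O')(K) = -62 (Function('O')(K) = Add(2, Mul(-1, Add(24, Mul(-1, -40)))) = Add(2, Mul(-1, Add(24, 40))) = Add(2, Mul(-1, 64)) = Add(2, -64) = -62)
Function('V')(Y, E) = Mul(Pow(Add(-39, Y), -1), Add(E, Y)) (Function('V')(Y, E) = Mul(Add(E, Y), Pow(Add(-39, Y), -1)) = Mul(Pow(Add(-39, Y), -1), Add(E, Y)))
Mul(Add(10622, Function('O')(175)), Add(16932, Function('V')(5, Function('L')(7, 11)))) = Mul(Add(10622, -62), Add(16932, Mul(Pow(Add(-39, 5), -1), Add(7, 5)))) = Mul(10560, Add(16932, Mul(Pow(-34, -1), 12))) = Mul(10560, Add(16932, Mul(Rational(-1, 34), 12))) = Mul(10560, Add(16932, Rational(-6, 17))) = Mul(10560, Rational(287838, 17)) = Rational(3039569280, 17)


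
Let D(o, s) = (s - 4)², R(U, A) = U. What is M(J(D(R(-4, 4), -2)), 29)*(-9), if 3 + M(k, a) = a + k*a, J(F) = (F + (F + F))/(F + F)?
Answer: -1251/2 ≈ -625.50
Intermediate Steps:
D(o, s) = (-4 + s)²
J(F) = 3/2 (J(F) = (F + 2*F)/((2*F)) = (3*F)*(1/(2*F)) = 3/2)
M(k, a) = -3 + a + a*k (M(k, a) = -3 + (a + k*a) = -3 + (a + a*k) = -3 + a + a*k)
M(J(D(R(-4, 4), -2)), 29)*(-9) = (-3 + 29 + 29*(3/2))*(-9) = (-3 + 29 + 87/2)*(-9) = (139/2)*(-9) = -1251/2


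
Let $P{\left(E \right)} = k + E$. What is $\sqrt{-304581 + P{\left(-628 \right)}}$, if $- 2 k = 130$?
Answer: $i \sqrt{305274} \approx 552.52 i$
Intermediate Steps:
$k = -65$ ($k = \left(- \frac{1}{2}\right) 130 = -65$)
$P{\left(E \right)} = -65 + E$
$\sqrt{-304581 + P{\left(-628 \right)}} = \sqrt{-304581 - 693} = \sqrt{-305274} = i \sqrt{305274}$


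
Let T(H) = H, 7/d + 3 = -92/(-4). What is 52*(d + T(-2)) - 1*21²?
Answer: -2634/5 ≈ -526.80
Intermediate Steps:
d = 7/20 (d = 7/(-3 - 92/(-4)) = 7/(-3 - 92*(-¼)) = 7/(-3 + 23) = 7/20 ≈ 0.35000)
52*(d + T(-2)) - 1*21² = 52*(7/20 - 2) - 1*21² = 52*(-33/20) - 1*441 = -429/5 - 441 = -2634/5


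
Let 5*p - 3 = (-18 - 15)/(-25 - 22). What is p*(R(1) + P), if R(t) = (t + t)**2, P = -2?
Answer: 348/235 ≈ 1.4809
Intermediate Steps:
p = 174/235 (p = 3/5 + ((-18 - 15)/(-25 - 22))/5 = 3/5 + (-33/(-47))/5 = 3/5 + (-33*(-1/47))/5 = 3/5 + (1/5)*(33/47) = 3/5 + 33/235 = 174/235 ≈ 0.74043)
R(t) = 4*t**2 (R(t) = (2*t)**2 = 4*t**2)
p*(R(1) + P) = 174*(4*1**2 - 2)/235 = 174*(4*1 - 2)/235 = 174*(4 - 2)/235 = (174/235)*2 = 348/235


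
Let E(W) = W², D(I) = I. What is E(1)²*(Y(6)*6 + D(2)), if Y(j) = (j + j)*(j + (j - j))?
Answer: 434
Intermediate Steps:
Y(j) = 2*j² (Y(j) = (2*j)*(j + 0) = (2*j)*j = 2*j²)
E(1)²*(Y(6)*6 + D(2)) = (1²)²*((2*6²)*6 + 2) = 1²*((2*36)*6 + 2) = 1*(72*6 + 2) = 1*(432 + 2) = 1*434 = 434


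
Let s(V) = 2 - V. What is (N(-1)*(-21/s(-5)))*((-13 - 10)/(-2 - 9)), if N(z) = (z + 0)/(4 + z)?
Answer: 23/11 ≈ 2.0909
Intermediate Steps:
N(z) = z/(4 + z)
(N(-1)*(-21/s(-5)))*((-13 - 10)/(-2 - 9)) = ((-1/(4 - 1))*(-21/(2 - 1*(-5))))*((-13 - 10)/(-2 - 9)) = ((-1/3)*(-21/(2 + 5)))*(-23/(-11)) = ((-1*⅓)*(-21/7))*(-23*(-1/11)) = -(-7)/7*(23/11) = -⅓*(-3)*(23/11) = 1*(23/11) = 23/11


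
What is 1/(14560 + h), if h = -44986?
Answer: -1/30426 ≈ -3.2867e-5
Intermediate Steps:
1/(14560 + h) = 1/(14560 - 44986) = 1/(-30426) = -1/30426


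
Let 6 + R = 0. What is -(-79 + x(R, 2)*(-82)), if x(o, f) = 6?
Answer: 571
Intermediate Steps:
R = -6 (R = -6 + 0 = -6)
-(-79 + x(R, 2)*(-82)) = -(-79 + 6*(-82)) = -(-79 - 492) = -1*(-571) = 571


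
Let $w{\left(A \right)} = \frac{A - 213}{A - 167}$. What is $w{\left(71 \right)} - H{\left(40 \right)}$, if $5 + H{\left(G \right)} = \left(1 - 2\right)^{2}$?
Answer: $\frac{263}{48} \approx 5.4792$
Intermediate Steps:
$w{\left(A \right)} = \frac{-213 + A}{-167 + A}$
$H{\left(G \right)} = -4$ ($H{\left(G \right)} = -5 + \left(1 - 2\right)^{2} = -5 + \left(-1\right)^{2} = -5 + 1 = -4$)
$w{\left(71 \right)} - H{\left(40 \right)} = \frac{-213 + 71}{-167 + 71} - -4 = \frac{1}{-96} \left(-142\right) + 4 = \left(- \frac{1}{96}\right) \left(-142\right) + 4 = \frac{71}{48} + 4 = \frac{263}{48}$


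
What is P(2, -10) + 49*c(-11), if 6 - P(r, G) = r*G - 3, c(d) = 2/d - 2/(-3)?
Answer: 1741/33 ≈ 52.758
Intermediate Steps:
c(d) = ⅔ + 2/d (c(d) = 2/d - 2*(-⅓) = 2/d + ⅔ = ⅔ + 2/d)
P(r, G) = 9 - G*r (P(r, G) = 6 - (r*G - 3) = 6 - (G*r - 3) = 6 - (-3 + G*r) = 6 + (3 - G*r) = 9 - G*r)
P(2, -10) + 49*c(-11) = (9 - 1*(-10)*2) + 49*(⅔ + 2/(-11)) = (9 + 20) + 49*(⅔ + 2*(-1/11)) = 29 + 49*(⅔ - 2/11) = 29 + 49*(16/33) = 29 + 784/33 = 1741/33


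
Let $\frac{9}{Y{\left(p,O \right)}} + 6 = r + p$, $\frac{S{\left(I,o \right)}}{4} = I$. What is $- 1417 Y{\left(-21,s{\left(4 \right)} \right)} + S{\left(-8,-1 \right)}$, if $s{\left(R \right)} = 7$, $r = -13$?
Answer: $\frac{11473}{40} \approx 286.83$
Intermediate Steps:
$S{\left(I,o \right)} = 4 I$
$Y{\left(p,O \right)} = \frac{9}{-19 + p}$ ($Y{\left(p,O \right)} = \frac{9}{-6 + \left(-13 + p\right)} = \frac{9}{-19 + p}$)
$- 1417 Y{\left(-21,s{\left(4 \right)} \right)} + S{\left(-8,-1 \right)} = - 1417 \frac{9}{-19 - 21} + 4 \left(-8\right) = - 1417 \frac{9}{-40} - 32 = - 1417 \cdot 9 \left(- \frac{1}{40}\right) - 32 = \left(-1417\right) \left(- \frac{9}{40}\right) - 32 = \frac{12753}{40} - 32 = \frac{11473}{40}$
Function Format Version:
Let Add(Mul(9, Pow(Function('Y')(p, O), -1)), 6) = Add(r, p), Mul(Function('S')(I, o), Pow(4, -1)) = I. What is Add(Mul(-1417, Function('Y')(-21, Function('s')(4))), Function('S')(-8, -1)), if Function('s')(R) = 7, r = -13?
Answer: Rational(11473, 40) ≈ 286.83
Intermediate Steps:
Function('S')(I, o) = Mul(4, I)
Function('Y')(p, O) = Mul(9, Pow(Add(-19, p), -1)) (Function('Y')(p, O) = Mul(9, Pow(Add(-6, Add(-13, p)), -1)) = Mul(9, Pow(Add(-19, p), -1)))
Add(Mul(-1417, Function('Y')(-21, Function('s')(4))), Function('S')(-8, -1)) = Add(Mul(-1417, Mul(9, Pow(Add(-19, -21), -1))), Mul(4, -8)) = Add(Mul(-1417, Mul(9, Pow(-40, -1))), -32) = Add(Mul(-1417, Mul(9, Rational(-1, 40))), -32) = Add(Mul(-1417, Rational(-9, 40)), -32) = Add(Rational(12753, 40), -32) = Rational(11473, 40)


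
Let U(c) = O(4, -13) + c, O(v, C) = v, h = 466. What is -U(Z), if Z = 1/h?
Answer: -1865/466 ≈ -4.0021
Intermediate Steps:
Z = 1/466 ≈ 0.0021459
U(c) = 4 + c
-U(Z) = -(4 + 1/466) = -1*1865/466 = -1865/466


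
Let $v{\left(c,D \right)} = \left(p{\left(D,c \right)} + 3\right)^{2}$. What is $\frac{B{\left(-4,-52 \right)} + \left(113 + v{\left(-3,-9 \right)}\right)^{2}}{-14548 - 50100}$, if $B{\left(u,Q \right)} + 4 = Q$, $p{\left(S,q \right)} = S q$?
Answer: $- \frac{1026113}{64648} \approx -15.872$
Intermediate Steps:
$B{\left(u,Q \right)} = -4 + Q$
$v{\left(c,D \right)} = \left(3 + D c\right)^{2}$ ($v{\left(c,D \right)} = \left(D c + 3\right)^{2} = \left(3 + D c\right)^{2}$)
$\frac{B{\left(-4,-52 \right)} + \left(113 + v{\left(-3,-9 \right)}\right)^{2}}{-14548 - 50100} = \frac{\left(-4 - 52\right) + \left(113 + \left(3 - -27\right)^{2}\right)^{2}}{-14548 - 50100} = \frac{-56 + \left(113 + \left(3 + 27\right)^{2}\right)^{2}}{-64648} = \left(-56 + \left(113 + 30^{2}\right)^{2}\right) \left(- \frac{1}{64648}\right) = \left(-56 + \left(113 + 900\right)^{2}\right) \left(- \frac{1}{64648}\right) = \left(-56 + 1013^{2}\right) \left(- \frac{1}{64648}\right) = \left(-56 + 1026169\right) \left(- \frac{1}{64648}\right) = 1026113 \left(- \frac{1}{64648}\right) = - \frac{1026113}{64648}$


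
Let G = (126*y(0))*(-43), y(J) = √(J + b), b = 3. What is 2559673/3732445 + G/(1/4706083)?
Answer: 2559673/3732445 - 25497557694*√3 ≈ -4.4163e+10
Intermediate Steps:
y(J) = √(3 + J) (y(J) = √(J + 3) = √(3 + J))
G = -5418*√3 (G = (126*√(3 + 0))*(-43) = (126*√3)*(-43) = -5418*√3 ≈ -9384.3)
2559673/3732445 + G/(1/4706083) = 2559673/3732445 + (-5418*√3)/(1/4706083) = 2559673*(1/3732445) + (-5418*√3)/(1/4706083) = 2559673/3732445 - 5418*√3*4706083 = 2559673/3732445 - 25497557694*√3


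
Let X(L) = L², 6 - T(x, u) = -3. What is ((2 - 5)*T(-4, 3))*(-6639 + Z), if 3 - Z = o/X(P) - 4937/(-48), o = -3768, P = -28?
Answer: 142546329/784 ≈ 1.8182e+5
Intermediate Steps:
T(x, u) = 9 (T(x, u) = 6 - 1*(-3) = 6 + 3 = 9)
Z = -223553/2352 (Z = 3 - (-3768/((-28)²) - 4937/(-48)) = 3 - (-3768/784 - 4937*(-1/48)) = 3 - (-3768*1/784 + 4937/48) = 3 - (-471/98 + 4937/48) = 3 - 1*230609/2352 = 3 - 230609/2352 = -223553/2352 ≈ -95.048)
((2 - 5)*T(-4, 3))*(-6639 + Z) = ((2 - 5)*9)*(-6639 - 223553/2352) = -3*9*(-15838481/2352) = -27*(-15838481/2352) = 142546329/784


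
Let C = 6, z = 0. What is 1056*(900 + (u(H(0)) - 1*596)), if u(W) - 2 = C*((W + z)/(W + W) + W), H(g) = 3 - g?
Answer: 345312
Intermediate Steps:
u(W) = 5 + 6*W (u(W) = 2 + 6*((W + 0)/(W + W) + W) = 2 + 6*(W/((2*W)) + W) = 2 + 6*(W*(1/(2*W)) + W) = 2 + 6*(½ + W) = 2 + (3 + 6*W) = 5 + 6*W)
1056*(900 + (u(H(0)) - 1*596)) = 1056*(900 + ((5 + 6*(3 - 1*0)) - 1*596)) = 1056*(900 + ((5 + 6*(3 + 0)) - 596)) = 1056*(900 + ((5 + 6*3) - 596)) = 1056*(900 + ((5 + 18) - 596)) = 1056*(900 + (23 - 596)) = 1056*(900 - 573) = 1056*327 = 345312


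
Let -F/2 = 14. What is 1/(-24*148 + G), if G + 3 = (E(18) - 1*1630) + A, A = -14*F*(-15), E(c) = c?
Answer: -1/11047 ≈ -9.0522e-5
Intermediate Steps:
F = -28 (F = -2*14 = -28)
A = -5880 (A = -14*(-28)*(-15) = 392*(-15) = -5880)
G = -7495 (G = -3 + ((18 - 1*1630) - 5880) = -3 + ((18 - 1630) - 5880) = -3 + (-1612 - 5880) = -3 - 7492 = -7495)
1/(-24*148 + G) = 1/(-24*148 - 7495) = 1/(-3552 - 7495) = 1/(-11047) = -1/11047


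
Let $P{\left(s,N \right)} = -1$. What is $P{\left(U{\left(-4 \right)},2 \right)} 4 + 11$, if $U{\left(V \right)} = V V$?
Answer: $7$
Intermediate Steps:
$U{\left(V \right)} = V^{2}$
$P{\left(U{\left(-4 \right)},2 \right)} 4 + 11 = \left(-1\right) 4 + 11 = -4 + 11 = 7$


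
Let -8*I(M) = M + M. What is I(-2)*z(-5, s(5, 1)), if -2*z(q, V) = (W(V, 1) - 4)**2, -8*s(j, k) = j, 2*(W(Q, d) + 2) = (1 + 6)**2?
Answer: -1369/16 ≈ -85.563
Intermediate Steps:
W(Q, d) = 45/2 (W(Q, d) = -2 + (1 + 6)**2/2 = -2 + (1/2)*7**2 = -2 + (1/2)*49 = -2 + 49/2 = 45/2)
s(j, k) = -j/8
I(M) = -M/4 (I(M) = -(M + M)/8 = -M/4)
z(q, V) = -1369/8 (z(q, V) = -(45/2 - 4)**2/2 = -(37/2)**2/2 = -1/2*1369/4 = -1369/8)
I(-2)*z(-5, s(5, 1)) = -1/4*(-2)*(-1369/8) = (1/2)*(-1369/8) = -1369/16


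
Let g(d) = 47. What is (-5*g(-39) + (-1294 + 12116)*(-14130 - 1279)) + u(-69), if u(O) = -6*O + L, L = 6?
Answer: -166756013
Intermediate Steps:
u(O) = 6 - 6*O (u(O) = -6*O + 6 = 6 - 6*O)
(-5*g(-39) + (-1294 + 12116)*(-14130 - 1279)) + u(-69) = (-5*47 + (-1294 + 12116)*(-14130 - 1279)) + (6 - 6*(-69)) = (-235 + 10822*(-15409)) + (6 + 414) = (-235 - 166756198) + 420 = -166756433 + 420 = -166756013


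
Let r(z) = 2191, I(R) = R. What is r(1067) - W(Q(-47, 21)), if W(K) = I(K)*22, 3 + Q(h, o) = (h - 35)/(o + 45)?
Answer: 6853/3 ≈ 2284.3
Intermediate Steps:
Q(h, o) = -3 + (-35 + h)/(45 + o) (Q(h, o) = -3 + (h - 35)/(o + 45) = -3 + (-35 + h)/(45 + o))
W(K) = 22*K (W(K) = K*22 = 22*K)
r(1067) - W(Q(-47, 21)) = 2191 - 22*(-170 - 47 - 3*21)/(45 + 21) = 2191 - 22*(-170 - 47 - 63)/66 = 2191 - 22*(1/66)*(-280) = 2191 - 22*(-140)/33 = 2191 - 1*(-280/3) = 2191 + 280/3 = 6853/3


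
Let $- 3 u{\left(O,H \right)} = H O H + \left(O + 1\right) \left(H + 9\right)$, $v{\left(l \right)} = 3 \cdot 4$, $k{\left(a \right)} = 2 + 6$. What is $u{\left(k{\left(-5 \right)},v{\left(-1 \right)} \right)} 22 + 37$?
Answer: $-9797$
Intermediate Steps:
$k{\left(a \right)} = 8$
$v{\left(l \right)} = 12$
$u{\left(O,H \right)} = - \frac{O H^{2}}{3} - \frac{\left(1 + O\right) \left(9 + H\right)}{3}$ ($u{\left(O,H \right)} = - \frac{H O H + \left(O + 1\right) \left(H + 9\right)}{3} = - \frac{O H^{2} + \left(1 + O\right) \left(9 + H\right)}{3} = - \frac{O H^{2}}{3} - \frac{\left(1 + O\right) \left(9 + H\right)}{3}$)
$u{\left(k{\left(-5 \right)},v{\left(-1 \right)} \right)} 22 + 37 = \left(-3 - 24 - 4 - 4 \cdot 8 - \frac{8 \cdot 12^{2}}{3}\right) 22 + 37 = \left(-3 - 24 - 4 - 32 - \frac{8}{3} \cdot 144\right) 22 + 37 = \left(-3 - 24 - 4 - 32 - 384\right) 22 + 37 = \left(-447\right) 22 + 37 = -9834 + 37 = -9797$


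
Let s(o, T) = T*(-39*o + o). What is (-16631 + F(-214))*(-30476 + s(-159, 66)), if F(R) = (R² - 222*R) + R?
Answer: 28159543864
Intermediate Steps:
s(o, T) = -38*T*o (s(o, T) = T*(-38*o) = -38*T*o)
F(R) = R² - 221*R
(-16631 + F(-214))*(-30476 + s(-159, 66)) = (-16631 - 214*(-221 - 214))*(-30476 - 38*66*(-159)) = (-16631 - 214*(-435))*(-30476 + 398772) = (-16631 + 93090)*368296 = 76459*368296 = 28159543864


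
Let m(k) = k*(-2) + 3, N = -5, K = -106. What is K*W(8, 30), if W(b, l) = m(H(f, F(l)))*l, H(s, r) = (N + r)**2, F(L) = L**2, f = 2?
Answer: 5094509460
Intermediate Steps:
H(s, r) = (-5 + r)**2
m(k) = 3 - 2*k (m(k) = -2*k + 3 = 3 - 2*k)
W(b, l) = l*(3 - 2*(-5 + l**2)**2) (W(b, l) = (3 - 2*(-5 + l**2)**2)*l = l*(3 - 2*(-5 + l**2)**2))
K*W(8, 30) = -(-106)*30*(-3 + 2*(-5 + 30**2)**2) = -(-106)*30*(-3 + 2*(-5 + 900)**2) = -(-106)*30*(-3 + 2*895**2) = -(-106)*30*(-3 + 2*801025) = -(-106)*30*(-3 + 1602050) = -(-106)*30*1602047 = -106*(-48061410) = 5094509460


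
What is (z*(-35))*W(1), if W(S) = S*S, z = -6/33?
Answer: 70/11 ≈ 6.3636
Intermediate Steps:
z = -2/11 (z = -6*1/33 = -2/11 ≈ -0.18182)
W(S) = S²
(z*(-35))*W(1) = -2/11*(-35)*1² = (70/11)*1 = 70/11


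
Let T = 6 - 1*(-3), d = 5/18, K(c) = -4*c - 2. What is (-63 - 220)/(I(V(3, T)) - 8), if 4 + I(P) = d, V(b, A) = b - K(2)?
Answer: 5094/211 ≈ 24.142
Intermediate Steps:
K(c) = -2 - 4*c
d = 5/18 (d = 5*(1/18) = 5/18 ≈ 0.27778)
T = 9 (T = 6 + 3 = 9)
V(b, A) = 10 + b (V(b, A) = b - (-2 - 4*2) = b - (-2 - 8) = b - 1*(-10) = b + 10 = 10 + b)
I(P) = -67/18 (I(P) = -4 + 5/18 = -67/18)
(-63 - 220)/(I(V(3, T)) - 8) = (-63 - 220)/(-67/18 - 8) = -283/(-211/18) = -283*(-18/211) = 5094/211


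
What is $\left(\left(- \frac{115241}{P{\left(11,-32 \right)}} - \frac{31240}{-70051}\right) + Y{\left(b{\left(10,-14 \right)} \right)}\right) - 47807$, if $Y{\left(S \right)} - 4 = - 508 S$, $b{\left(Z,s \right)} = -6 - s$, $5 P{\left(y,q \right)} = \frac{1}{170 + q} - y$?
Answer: $\frac{58473497681}{106267367} \approx 550.25$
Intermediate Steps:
$P{\left(y,q \right)} = - \frac{y}{5} + \frac{1}{5 \left(170 + q\right)}$ ($P{\left(y,q \right)} = \frac{\frac{1}{170 + q} - y}{5} = - \frac{y}{5} + \frac{1}{5 \left(170 + q\right)}$)
$Y{\left(S \right)} = 4 - 508 S$
$\left(\left(- \frac{115241}{P{\left(11,-32 \right)}} - \frac{31240}{-70051}\right) + Y{\left(b{\left(10,-14 \right)} \right)}\right) - 47807 = \left(\left(- \frac{115241}{\frac{1}{5} \frac{1}{170 - 32} \left(1 - 1870 - \left(-32\right) 11\right)} - \frac{31240}{-70051}\right) + \left(4 - 508 \left(-6 - -14\right)\right)\right) - 47807 = \left(\left(- \frac{115241}{\frac{1}{5} \cdot \frac{1}{138} \left(1 - 1870 + 352\right)} - - \frac{31240}{70051}\right) + \left(4 - 508 \left(-6 + 14\right)\right)\right) - 47807 = \left(\left(- \frac{115241}{\frac{1}{5} \cdot \frac{1}{138} \left(-1517\right)} + \frac{31240}{70051}\right) + \left(4 - 4064\right)\right) - 47807 = \left(\left(- \frac{115241}{- \frac{1517}{690}} + \frac{31240}{70051}\right) + \left(4 - 4064\right)\right) - 47807 = \left(\left(\left(-115241\right) \left(- \frac{690}{1517}\right) + \frac{31240}{70051}\right) - 4060\right) - 47807 = \left(\left(\frac{79516290}{1517} + \frac{31240}{70051}\right) - 4060\right) - 47807 = \left(\frac{5570243021870}{106267367} - 4060\right) - 47807 = \frac{5138797511850}{106267367} - 47807 = \frac{58473497681}{106267367}$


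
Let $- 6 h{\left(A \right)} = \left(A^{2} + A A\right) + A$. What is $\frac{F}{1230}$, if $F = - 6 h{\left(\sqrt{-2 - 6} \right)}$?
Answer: $- \frac{8}{615} + \frac{i \sqrt{2}}{615} \approx -0.013008 + 0.0022995 i$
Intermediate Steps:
$h{\left(A \right)} = - \frac{A^{2}}{3} - \frac{A}{6}$ ($h{\left(A \right)} = - \frac{\left(A^{2} + A A\right) + A}{6} = - \frac{\left(A^{2} + A^{2}\right) + A}{6} = - \frac{2 A^{2} + A}{6} = - \frac{A + 2 A^{2}}{6} = - \frac{A^{2}}{3} - \frac{A}{6}$)
$F = 2 i \sqrt{2} \left(1 + 4 i \sqrt{2}\right)$ ($F = - 6 \left(- \frac{\sqrt{-2 - 6} \left(1 + 2 \sqrt{-2 - 6}\right)}{6}\right) = - 6 \left(- \frac{\sqrt{-8} \left(1 + 2 \sqrt{-8}\right)}{6}\right) = - 6 \left(- \frac{2 i \sqrt{2} \left(1 + 2 \cdot 2 i \sqrt{2}\right)}{6}\right) = - 6 \left(- \frac{2 i \sqrt{2} \left(1 + 4 i \sqrt{2}\right)}{6}\right) = - 6 \left(- \frac{i \sqrt{2} \left(1 + 4 i \sqrt{2}\right)}{3}\right) = 2 i \sqrt{2} \left(1 + 4 i \sqrt{2}\right) \approx -16.0 + 2.8284 i$)
$\frac{F}{1230} = \frac{-16 + 2 i \sqrt{2}}{1230} = - \frac{8}{615} + \frac{i \sqrt{2}}{615}$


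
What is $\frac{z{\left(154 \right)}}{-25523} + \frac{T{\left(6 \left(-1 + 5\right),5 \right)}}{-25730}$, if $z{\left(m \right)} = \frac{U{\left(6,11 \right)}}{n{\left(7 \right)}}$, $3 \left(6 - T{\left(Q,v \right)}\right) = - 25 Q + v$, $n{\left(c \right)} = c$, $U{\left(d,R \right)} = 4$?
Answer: $- \frac{109827953}{13790842590} \approx -0.0079638$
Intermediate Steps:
$T{\left(Q,v \right)} = 6 - \frac{v}{3} + \frac{25 Q}{3}$ ($T{\left(Q,v \right)} = 6 - \frac{- 25 Q + v}{3} = 6 - \frac{v - 25 Q}{3} = 6 + \left(- \frac{v}{3} + \frac{25 Q}{3}\right) = 6 - \frac{v}{3} + \frac{25 Q}{3}$)
$z{\left(m \right)} = \frac{4}{7}$
$\frac{z{\left(154 \right)}}{-25523} + \frac{T{\left(6 \left(-1 + 5\right),5 \right)}}{-25730} = \frac{4}{7 \left(-25523\right)} + \frac{6 - \frac{5}{3} + \frac{25 \cdot 6 \left(-1 + 5\right)}{3}}{-25730} = \frac{4}{7} \left(- \frac{1}{25523}\right) + \left(6 - \frac{5}{3} + \frac{25 \cdot 6 \cdot 4}{3}\right) \left(- \frac{1}{25730}\right) = - \frac{4}{178661} + \left(6 - \frac{5}{3} + \frac{25}{3} \cdot 24\right) \left(- \frac{1}{25730}\right) = - \frac{4}{178661} + \left(6 - \frac{5}{3} + 200\right) \left(- \frac{1}{25730}\right) = - \frac{4}{178661} + \frac{613}{3} \left(- \frac{1}{25730}\right) = - \frac{4}{178661} - \frac{613}{77190} = - \frac{109827953}{13790842590}$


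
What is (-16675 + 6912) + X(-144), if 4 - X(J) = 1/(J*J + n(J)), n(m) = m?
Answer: -200957329/20592 ≈ -9759.0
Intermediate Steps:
X(J) = 4 - 1/(J + J²) (X(J) = 4 - 1/(J*J + J) = 4 - 1/(J² + J) = 4 - 1/(J + J²))
(-16675 + 6912) + X(-144) = (-16675 + 6912) + (-1 + 4*(-144) + 4*(-144)²)/((-144)*(1 - 144)) = -9763 - 1/144*(-1 - 576 + 4*20736)/(-143) = -9763 - 1/144*(-1/143)*(-1 - 576 + 82944) = -9763 - 1/144*(-1/143)*82367 = -9763 + 82367/20592 = -200957329/20592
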